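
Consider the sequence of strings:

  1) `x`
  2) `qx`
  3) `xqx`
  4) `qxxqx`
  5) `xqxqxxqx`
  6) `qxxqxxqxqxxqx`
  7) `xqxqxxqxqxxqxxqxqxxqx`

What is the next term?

From term 3 onward, concatenate the second-to-last term with the last: x·qx = xqx, qx·xqx = qxxqx, …
Continuing: qxxqxxqxqxxqx · xqxqxxqxqxxqxxqxqxxqx gives term 8.

qxxqxxqxqxxqxxqxqxxqxqxxqxxqxqxxqx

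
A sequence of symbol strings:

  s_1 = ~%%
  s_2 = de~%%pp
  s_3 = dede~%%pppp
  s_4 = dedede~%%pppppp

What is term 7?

dededededede~%%pppppppppppp

s(k+1) = de·s(k)·pp, so each term gains de as a prefix and pp as a suffix.
From dedede~%%pppppp, 3 further steps: dedede~%%pppppp → dededede~%%pppppppp → dedededede~%%pppppppppp → (answer).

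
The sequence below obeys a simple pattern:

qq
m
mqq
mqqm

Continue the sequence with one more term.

Each term (from the third on) is the previous term followed by the one before it: term 3 = m·qq = mqq.
So term 5 is mqqm·mqq.

mqqmmqq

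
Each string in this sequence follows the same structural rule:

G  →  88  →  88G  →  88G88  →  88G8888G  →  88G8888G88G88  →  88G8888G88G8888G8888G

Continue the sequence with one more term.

From term 3 onward, concatenate the last term with the second-to-last: 88·G = 88G, 88G·88 = 88G88, …
Continuing: 88G8888G88G8888G8888G · 88G8888G88G88 gives term 8.

88G8888G88G8888G8888G88G8888G88G88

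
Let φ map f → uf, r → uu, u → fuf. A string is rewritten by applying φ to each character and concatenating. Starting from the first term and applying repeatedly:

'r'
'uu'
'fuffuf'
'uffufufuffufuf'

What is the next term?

fufufuffufuffufuffufufuffufuffufuf

Replace each of the 14 characters of uffufufuffufuf in place — fuf uf uf fuf uf fuf uf fuf uf uf fuf uf fuf uf — and concatenate.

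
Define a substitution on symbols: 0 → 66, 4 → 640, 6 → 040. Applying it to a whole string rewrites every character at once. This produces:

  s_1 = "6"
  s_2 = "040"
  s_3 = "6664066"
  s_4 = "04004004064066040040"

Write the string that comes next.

φ(04004004064066040040) expands symbol-by-symbol to 66 640 66 66 640 66 66 640 66 040 640 66 040 040 66 640 66 66 640 66; joining the 20 pieces gives the next term.

6664066666406666640660406406604004066640666664066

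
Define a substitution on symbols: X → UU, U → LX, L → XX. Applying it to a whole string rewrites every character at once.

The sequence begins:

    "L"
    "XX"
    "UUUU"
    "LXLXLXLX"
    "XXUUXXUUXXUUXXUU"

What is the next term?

Rewriting the 16 symbols of XXUUXXUUXXUUXXUU one by one yields UU UU LX LX UU UU LX LX UU UU LX LX UU UU LX LX; concatenated:

UUUULXLXUUUULXLXUUUULXLXUUUULXLX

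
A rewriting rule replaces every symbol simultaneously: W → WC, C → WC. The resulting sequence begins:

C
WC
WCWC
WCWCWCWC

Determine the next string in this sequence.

WCWCWCWCWCWCWCWC

Expanding WCWCWCWC: W→WC, C→WC, W→WC, C→WC, W→WC, C→WC, W→WC, C→WC. Concatenated: WC WC WC WC WC WC WC WC.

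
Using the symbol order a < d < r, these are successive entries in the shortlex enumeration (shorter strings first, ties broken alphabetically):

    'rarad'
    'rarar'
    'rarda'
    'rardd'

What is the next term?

The successor of rardd increments the rightmost position that isn't already r and resets every position after it to a.

rardr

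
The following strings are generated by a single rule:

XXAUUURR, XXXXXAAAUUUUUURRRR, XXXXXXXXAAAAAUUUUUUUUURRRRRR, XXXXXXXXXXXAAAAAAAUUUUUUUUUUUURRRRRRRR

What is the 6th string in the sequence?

Reading off run lengths: X runs 2, 5, 8, 11; A runs 1, 3, 5, 7; U runs 3, 6, 9, 12; R runs 2, 4, 6, 8 — each is linear in n (n = 1, 2, …).
For term 6, n = 6, so the run lengths are 17, 11, 18, 12.

XXXXXXXXXXXXXXXXXAAAAAAAAAAAUUUUUUUUUUUUUUUUUURRRRRRRRRRRR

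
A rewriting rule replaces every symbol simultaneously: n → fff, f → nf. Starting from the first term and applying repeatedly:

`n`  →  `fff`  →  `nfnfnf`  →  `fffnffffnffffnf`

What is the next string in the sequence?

nfnfnffffnfnfnfnffffnfnfnfnffffnf

Replace each of the 15 characters of fffnffffnffffnf in place — nf nf nf fff nf nf nf nf fff nf nf nf nf fff nf — and concatenate.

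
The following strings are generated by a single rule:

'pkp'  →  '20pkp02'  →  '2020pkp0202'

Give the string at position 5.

20202020pkp02020202

s(k+1) = 20·s(k)·02, so each term gains 20 as a prefix and 02 as a suffix.
From 2020pkp0202, 2 further steps: 2020pkp0202 → 202020pkp020202 → (answer).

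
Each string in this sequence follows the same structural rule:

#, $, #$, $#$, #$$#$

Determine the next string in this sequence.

From term 3 onward, concatenate the second-to-last term with the last: #·$ = #$, $·#$ = $#$, …
The next term joins $#$ and #$$#$.

$#$#$$#$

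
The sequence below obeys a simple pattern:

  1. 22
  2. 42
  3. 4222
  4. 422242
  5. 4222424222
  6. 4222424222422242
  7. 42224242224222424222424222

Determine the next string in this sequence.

422242422242224242224242224222424222422242

Each term (from the third on) is the previous term followed by the one before it: term 3 = 42·22 = 4222.
The next term joins 42224242224222424222424222 and 4222424222422242.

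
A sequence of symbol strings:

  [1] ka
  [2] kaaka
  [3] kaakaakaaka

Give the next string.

Every step duplicates the string with 'a' between the halves.
One more doubling of kaakaakaaka gives the answer.

kaakaakaakaakaakaakaaka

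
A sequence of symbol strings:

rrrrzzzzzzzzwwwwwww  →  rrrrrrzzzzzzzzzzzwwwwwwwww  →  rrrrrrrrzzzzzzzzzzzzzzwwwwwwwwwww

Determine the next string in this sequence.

rrrrrrrrrrzzzzzzzzzzzzzzzzzwwwwwwwwwwwww

Term n consists of 2n r's, followed by 3n+2 z's, followed by 2n+3 w's, where the shown terms are n = 2, 3, 4.
At n = 5 the blocks have lengths 10, 17, 13.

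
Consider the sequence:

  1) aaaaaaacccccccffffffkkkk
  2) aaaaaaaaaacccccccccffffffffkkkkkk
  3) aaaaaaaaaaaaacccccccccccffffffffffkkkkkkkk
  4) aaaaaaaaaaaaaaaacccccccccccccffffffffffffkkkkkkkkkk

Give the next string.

aaaaaaaaaaaaaaaaaaacccccccccccccccffffffffffffffkkkkkkkkkkkk

Term n consists of 3n+1 a's, followed by 2n+3 c's, followed by 2n+2 f's, followed by 2n k's, where the shown terms are n = 2, 3, 4, 5.
For the next term, n = 6, so the run lengths are 19, 15, 14, 12.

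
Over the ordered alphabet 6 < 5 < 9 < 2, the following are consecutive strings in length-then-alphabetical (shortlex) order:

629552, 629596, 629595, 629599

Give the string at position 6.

Continuing the enumeration 2 steps past 629599: 629599 → 629592 → (answer).

629526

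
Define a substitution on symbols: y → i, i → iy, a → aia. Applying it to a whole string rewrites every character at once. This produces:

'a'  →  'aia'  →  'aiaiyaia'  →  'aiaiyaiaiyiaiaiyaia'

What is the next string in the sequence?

Replace each of the 19 characters of aiaiyaiaiyiaiaiyaia in place — aia iy aia iy i aia iy aia iy i iy aia iy aia iy i aia iy aia — and concatenate.

aiaiyaiaiyiaiaiyaiaiyiiyaiaiyaiaiyiaiaiyaia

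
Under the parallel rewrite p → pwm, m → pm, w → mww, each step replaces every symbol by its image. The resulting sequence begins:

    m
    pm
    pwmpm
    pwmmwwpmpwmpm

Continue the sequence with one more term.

pwmmwwpmpmmwwmwwpwmpmpwmmwwpmpwmpm

φ(pwmmwwpmpwmpm) expands symbol-by-symbol to pwm mww pm pm mww mww pwm pm pwm mww pm pwm pm; joining the 13 pieces gives the next term.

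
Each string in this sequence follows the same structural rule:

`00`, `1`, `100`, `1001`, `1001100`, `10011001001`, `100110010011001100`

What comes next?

This is a Fibonacci-style word recurrence s(k) = s(k−1)·s(k−2): e.g. 1·00 = 100.
So term 8 is 100110010011001100·10011001001.

10011001001100110010011001001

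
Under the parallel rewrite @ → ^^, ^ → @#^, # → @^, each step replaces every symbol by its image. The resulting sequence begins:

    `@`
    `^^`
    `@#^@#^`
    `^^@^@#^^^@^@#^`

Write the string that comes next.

φ(^^@^@#^^^@^@#^) expands symbol-by-symbol to @#^ @#^ ^^ @#^ ^^ @^ @#^ @#^ @#^ ^^ @#^ ^^ @^ @#^; joining the 14 pieces gives the next term.

@#^@#^^^@#^^^@^@#^@#^@#^^^@#^^^@^@#^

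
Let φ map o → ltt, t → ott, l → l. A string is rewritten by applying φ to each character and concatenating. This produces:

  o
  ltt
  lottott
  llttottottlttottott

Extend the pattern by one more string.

Replace each of the 19 characters of llttottottlttottott in place — l l ott ott ltt ott ott ltt ott ott l ott ott ltt ott ott ltt ott ott — and concatenate.

llottottlttottottlttottottlottottlttottottlttottott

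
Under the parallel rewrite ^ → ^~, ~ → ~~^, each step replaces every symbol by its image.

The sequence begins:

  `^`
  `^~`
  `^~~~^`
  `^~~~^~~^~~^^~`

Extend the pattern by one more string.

φ(^~~~^~~^~~^^~) expands symbol-by-symbol to ^~ ~~^ ~~^ ~~^ ^~ ~~^ ~~^ ^~ ~~^ ~~^ ^~ ^~ ~~^; joining the 13 pieces gives the next term.

^~~~^~~^~~^^~~~^~~^^~~~^~~^^~^~~~^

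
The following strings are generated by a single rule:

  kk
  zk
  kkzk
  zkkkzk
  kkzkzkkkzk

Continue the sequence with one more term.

Each term (from the third on) is the two preceding terms concatenated in order: term 3 = kk·zk = kkzk.
Continuing: zkkkzk · kkzkzkkkzk gives term 6.

zkkkzkkkzkzkkkzk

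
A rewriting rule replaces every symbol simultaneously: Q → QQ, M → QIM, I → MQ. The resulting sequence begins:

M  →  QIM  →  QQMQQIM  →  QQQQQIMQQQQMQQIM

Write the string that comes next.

Rewriting the 16 symbols of QQQQQIMQQQQMQQIM one by one yields QQ QQ QQ QQ QQ MQ QIM QQ QQ QQ QQ QIM QQ QQ MQ QIM; concatenated:

QQQQQQQQQQMQQIMQQQQQQQQQIMQQQQMQQIM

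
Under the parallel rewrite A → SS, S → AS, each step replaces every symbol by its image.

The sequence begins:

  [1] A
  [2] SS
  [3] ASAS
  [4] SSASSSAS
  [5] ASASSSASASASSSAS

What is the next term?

SSASSSASASASSSASSSASSSASASASSSAS

φ(ASASSSASASASSSAS) expands symbol-by-symbol to SS AS SS AS AS AS SS AS SS AS SS AS AS AS SS AS; joining the 16 pieces gives the next term.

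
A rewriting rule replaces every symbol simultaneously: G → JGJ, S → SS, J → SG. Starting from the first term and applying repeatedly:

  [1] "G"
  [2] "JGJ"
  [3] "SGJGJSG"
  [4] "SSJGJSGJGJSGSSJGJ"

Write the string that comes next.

φ(SSJGJSGJGJSGSSJGJ) expands symbol-by-symbol to SS SS SG JGJ SG SS JGJ SG JGJ SG SS JGJ SS SS SG JGJ SG; joining the 17 pieces gives the next term.

SSSSSGJGJSGSSJGJSGJGJSGSSJGJSSSSSGJGJSG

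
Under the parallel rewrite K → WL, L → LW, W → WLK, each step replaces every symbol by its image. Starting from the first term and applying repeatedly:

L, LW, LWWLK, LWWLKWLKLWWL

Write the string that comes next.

Apply φ to LWWLKWLKLWWL symbol by symbol: L→LW, W→WLK, W→WLK, L→LW, K→WL, W→WLK, L→LW, K→WL, L→LW, W→WLK, W→WLK, L→LW; joined: LW WLK WLK LW WL WLK LW WL LW WLK WLK LW.

LWWLKWLKLWWLWLKLWWLLWWLKWLKLW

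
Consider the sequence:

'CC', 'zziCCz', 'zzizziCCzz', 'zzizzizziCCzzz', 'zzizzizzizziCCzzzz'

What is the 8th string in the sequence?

Each term wraps the previous one in zzi on the left and z on the right.
From zzizzizzizziCCzzzz, 3 further steps: zzizzizzizziCCzzzz → zzizzizzizzizziCCzzzzz → zzizzizzizzizzizziCCzzzzzz → (answer).

zzizzizzizzizzizzizziCCzzzzzzz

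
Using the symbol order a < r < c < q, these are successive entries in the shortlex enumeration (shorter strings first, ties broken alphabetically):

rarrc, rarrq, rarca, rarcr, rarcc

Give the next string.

Find the rightmost character of rarcc below q, bump it to the next letter, and reset everything to its right to a.

rarcq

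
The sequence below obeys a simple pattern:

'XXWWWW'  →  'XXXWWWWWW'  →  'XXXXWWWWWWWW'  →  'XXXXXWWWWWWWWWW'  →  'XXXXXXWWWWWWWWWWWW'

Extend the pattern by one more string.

Each string has the form X^{n} W^{2n}, where the shown terms are n = 2, 3, 4, 5, 6.
Setting n = 7 gives 7, 14 characters in each block.

XXXXXXXWWWWWWWWWWWWWW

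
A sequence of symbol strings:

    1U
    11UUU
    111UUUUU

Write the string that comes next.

Term n consists of n 1's, followed by 2n-1 U's (n = 1, 2, …).
At n = 4 the blocks have lengths 4, 7.

1111UUUUUUU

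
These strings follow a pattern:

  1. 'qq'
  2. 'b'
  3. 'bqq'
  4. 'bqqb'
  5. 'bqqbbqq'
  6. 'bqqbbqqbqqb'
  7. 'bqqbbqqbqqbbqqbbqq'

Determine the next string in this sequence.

bqqbbqqbqqbbqqbbqqbqqbbqqbqqb

From term 3 onward, concatenate the last term with the second-to-last: b·qq = bqq, bqq·b = bqqb, …
Continuing: bqqbbqqbqqbbqqbbqq · bqqbbqqbqqb gives term 8.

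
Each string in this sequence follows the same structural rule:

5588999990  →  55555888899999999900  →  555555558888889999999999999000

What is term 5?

The n-th term is 3n-1 5's then 2n 8's then 4n+1 9's then n 0's (n = 1, 2, …).
Setting n = 5 gives 14, 10, 21, 5 characters in each block.

55555555555555888888888899999999999999999999900000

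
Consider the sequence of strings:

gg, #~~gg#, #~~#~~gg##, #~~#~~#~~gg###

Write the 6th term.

#~~#~~#~~#~~#~~gg#####

Every step adds #~~ to the front and # to the end of the previous string.
From #~~#~~#~~gg###, 2 further steps: #~~#~~#~~gg### → #~~#~~#~~#~~gg#### → (answer).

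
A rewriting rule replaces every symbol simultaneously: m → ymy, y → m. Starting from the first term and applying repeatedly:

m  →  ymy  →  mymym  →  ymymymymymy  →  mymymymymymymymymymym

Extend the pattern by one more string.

ymymymymymymymymymymymymymymymymymymymymymy

Replace each of the 21 characters of mymymymymymymymymymym in place — ymy m ymy m ymy m ymy m ymy m ymy m ymy m ymy m ymy m ymy m ymy — and concatenate.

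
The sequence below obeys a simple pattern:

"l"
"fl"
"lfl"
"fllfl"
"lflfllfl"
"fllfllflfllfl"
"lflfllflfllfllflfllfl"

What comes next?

fllfllflfllfllflfllflfllfllflfllfl

From term 3 onward, concatenate the second-to-last term with the last: l·fl = lfl, fl·lfl = fllfl, …
The next term joins fllfllflfllfl and lflfllflfllfllflfllfl.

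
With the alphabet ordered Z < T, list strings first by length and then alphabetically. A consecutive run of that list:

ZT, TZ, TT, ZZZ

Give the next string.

The successor of ZZZ increments the rightmost position that isn't already T and resets every position after it to Z.

ZZT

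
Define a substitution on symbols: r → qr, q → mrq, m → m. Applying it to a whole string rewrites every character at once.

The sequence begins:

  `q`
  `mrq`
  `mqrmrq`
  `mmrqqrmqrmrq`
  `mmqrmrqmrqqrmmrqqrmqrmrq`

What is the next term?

mmmrqqrmqrmrqmqrmrqmrqqrmmqrmrqmrqqrmmrqqrmqrmrq

Applying the rule to each of the 24 symbols of mmqrmrqmrqqrmmrqqrmqrmrq gives the pieces m m mrq qr m qr mrq m qr mrq mrq qr m m qr mrq mrq qr m mrq qr m qr mrq, which concatenate to the answer.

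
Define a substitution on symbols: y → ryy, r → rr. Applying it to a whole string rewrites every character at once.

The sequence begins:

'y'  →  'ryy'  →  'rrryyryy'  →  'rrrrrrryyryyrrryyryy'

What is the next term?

rrrrrrrrrrrrrrryyryyrrryyryyrrrrrrryyryyrrryyryy

φ(rrrrrrryyryyrrryyryy) expands symbol-by-symbol to rr rr rr rr rr rr rr ryy ryy rr ryy ryy rr rr rr ryy ryy rr ryy ryy; joining the 20 pieces gives the next term.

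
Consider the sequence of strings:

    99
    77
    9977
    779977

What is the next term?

9977779977

From term 3 onward, concatenate the second-to-last term with the last: 99·77 = 9977, 77·9977 = 779977, …
The next term joins 9977 and 779977.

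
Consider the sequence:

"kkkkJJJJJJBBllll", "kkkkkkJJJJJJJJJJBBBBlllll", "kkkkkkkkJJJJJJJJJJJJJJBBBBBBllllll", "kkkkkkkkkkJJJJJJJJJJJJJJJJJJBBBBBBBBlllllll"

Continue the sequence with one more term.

kkkkkkkkkkkkJJJJJJJJJJJJJJJJJJJJJJBBBBBBBBBBllllllll

Each string has the form k^{2n} J^{4n-2} B^{2n-2} l^{n+2}, where the shown terms are n = 2, 3, 4, 5.
Setting n = 6 gives 12, 22, 10, 8 characters in each block.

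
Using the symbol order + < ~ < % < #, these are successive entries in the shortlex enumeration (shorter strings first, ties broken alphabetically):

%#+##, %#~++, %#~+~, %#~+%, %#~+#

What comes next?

%#~~+

The successor of %#~+# increments the rightmost position that isn't already # and resets every position after it to +.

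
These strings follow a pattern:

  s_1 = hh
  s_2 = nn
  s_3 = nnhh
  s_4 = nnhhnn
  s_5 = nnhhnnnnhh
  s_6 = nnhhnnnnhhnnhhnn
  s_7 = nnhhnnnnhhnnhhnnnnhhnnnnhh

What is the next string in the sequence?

nnhhnnnnhhnnhhnnnnhhnnnnhhnnhhnnnnhhnnhhnn

This is a Fibonacci-style word recurrence s(k) = s(k−1)·s(k−2): e.g. nn·hh = nnhh.
The next term joins nnhhnnnnhhnnhhnnnnhhnnnnhh and nnhhnnnnhhnnhhnn.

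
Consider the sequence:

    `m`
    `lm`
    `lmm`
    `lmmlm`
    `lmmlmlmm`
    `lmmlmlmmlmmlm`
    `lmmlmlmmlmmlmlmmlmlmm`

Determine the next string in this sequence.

From term 3 onward, concatenate the last term with the second-to-last: lm·m = lmm, lmm·lm = lmmlm, …
The next term joins lmmlmlmmlmmlmlmmlmlmm and lmmlmlmmlmmlm.

lmmlmlmmlmmlmlmmlmlmmlmmlmlmmlmmlm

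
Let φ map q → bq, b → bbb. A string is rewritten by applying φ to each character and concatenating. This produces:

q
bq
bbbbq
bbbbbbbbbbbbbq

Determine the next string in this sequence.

bbbbbbbbbbbbbbbbbbbbbbbbbbbbbbbbbbbbbbbbq

Applying the rule to each of the 14 symbols of bbbbbbbbbbbbbq gives the pieces bbb bbb bbb bbb bbb bbb bbb bbb bbb bbb bbb bbb bbb bq, which concatenate to the answer.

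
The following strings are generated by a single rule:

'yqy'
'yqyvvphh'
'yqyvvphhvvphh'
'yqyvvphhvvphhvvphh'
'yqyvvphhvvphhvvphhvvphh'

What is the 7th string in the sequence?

yqyvvphhvvphhvvphhvvphhvvphhvvphh

The strings grow by a fixed suffix vvphh each time.
From yqyvvphhvvphhvvphhvvphh, 2 further steps: yqyvvphhvvphhvvphhvvphh → yqyvvphhvvphhvvphhvvphhvvphh → (answer).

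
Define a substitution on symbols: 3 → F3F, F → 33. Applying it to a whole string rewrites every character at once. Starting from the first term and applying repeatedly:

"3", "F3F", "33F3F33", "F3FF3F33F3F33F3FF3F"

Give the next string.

33F3F3333F3F33F3FF3F33F3F33F3FF3F33F3F3333F3F33

Replace each of the 19 characters of F3FF3F33F3F33F3FF3F in place — 33 F3F 33 33 F3F 33 F3F F3F 33 F3F 33 F3F F3F 33 F3F 33 33 F3F 33 — and concatenate.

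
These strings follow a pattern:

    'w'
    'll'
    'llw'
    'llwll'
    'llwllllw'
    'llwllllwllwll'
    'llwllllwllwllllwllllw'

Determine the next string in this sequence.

This is a Fibonacci-style word recurrence s(k) = s(k−1)·s(k−2): e.g. ll·w = llw.
So term 8 is llwllllwllwllllwllllw·llwllllwllwll.

llwllllwllwllllwllllwllwllllwllwll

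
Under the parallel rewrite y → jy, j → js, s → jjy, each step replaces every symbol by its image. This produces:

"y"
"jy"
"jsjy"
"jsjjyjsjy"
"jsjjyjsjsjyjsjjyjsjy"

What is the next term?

jsjjyjsjsjyjsjjyjsjjyjsjyjsjjyjsjsjyjsjjyjsjy

Applying the rule to each of the 20 symbols of jsjjyjsjsjyjsjjyjsjy gives the pieces js jjy js js jy js jjy js jjy js jy js jjy js js jy js jjy js jy, which concatenate to the answer.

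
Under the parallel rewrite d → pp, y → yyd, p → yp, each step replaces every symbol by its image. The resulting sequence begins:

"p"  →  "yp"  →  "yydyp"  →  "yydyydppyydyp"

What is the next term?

Applying the rule to each of the 13 symbols of yydyydppyydyp gives the pieces yyd yyd pp yyd yyd pp yp yp yyd yyd pp yyd yp, which concatenate to the answer.

yydyydppyydyydppypypyydyydppyydyp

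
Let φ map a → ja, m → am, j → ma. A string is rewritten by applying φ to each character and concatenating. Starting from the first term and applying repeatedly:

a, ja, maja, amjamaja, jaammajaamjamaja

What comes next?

Applying the rule to each of the 16 symbols of jaammajaamjamaja gives the pieces ma ja ja am am ja ma ja ja am ma ja am ja ma ja, which concatenate to the answer.

majajaamamjamajajaammajaamjamaja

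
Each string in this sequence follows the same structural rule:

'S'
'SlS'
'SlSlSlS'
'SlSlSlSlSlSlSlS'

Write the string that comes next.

s(k+1) = s(k)·l·s(k) — each term doubles the last with 'l' between the halves.
Doubling SlSlSlSlSlSlSlS with 'l' between the halves:

SlSlSlSlSlSlSlSlSlSlSlSlSlSlSlS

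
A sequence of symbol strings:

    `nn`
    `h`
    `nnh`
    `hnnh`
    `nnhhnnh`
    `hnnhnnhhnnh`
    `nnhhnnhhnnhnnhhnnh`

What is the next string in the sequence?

hnnhnnhhnnhnnhhnnhhnnhnnhhnnh

This is a Fibonacci-style word recurrence s(k) = s(k−2)·s(k−1): e.g. nn·h = nnh.
The next term joins hnnhnnhhnnh and nnhhnnhhnnhnnhhnnh.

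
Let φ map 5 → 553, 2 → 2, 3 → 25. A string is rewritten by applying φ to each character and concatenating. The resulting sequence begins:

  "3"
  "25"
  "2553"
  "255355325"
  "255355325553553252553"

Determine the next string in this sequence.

Rewriting the 21 symbols of 255355325553553252553 one by one yields 2 553 553 25 553 553 25 2 553 553 553 25 553 553 25 2 553 2 553 553 25; concatenated:

25535532555355325255355355325553553252553255355325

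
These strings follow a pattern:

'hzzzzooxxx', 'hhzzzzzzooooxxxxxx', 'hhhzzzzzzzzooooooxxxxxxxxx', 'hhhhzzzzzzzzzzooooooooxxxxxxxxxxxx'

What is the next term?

hhhhhzzzzzzzzzzzzooooooooooxxxxxxxxxxxxxxx

The n-th term is n h's then 2n+2 z's then 2n o's then 3n x's (n = 1, 2, …).
At n = 5 the blocks have lengths 5, 12, 10, 15.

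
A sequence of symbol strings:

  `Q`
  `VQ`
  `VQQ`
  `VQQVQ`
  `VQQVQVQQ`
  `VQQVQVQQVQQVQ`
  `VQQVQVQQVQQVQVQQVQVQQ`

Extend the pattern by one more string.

VQQVQVQQVQQVQVQQVQVQQVQQVQVQQVQQVQ

This is a Fibonacci-style word recurrence s(k) = s(k−1)·s(k−2): e.g. VQ·Q = VQQ.
So term 8 is VQQVQVQQVQQVQVQQVQVQQ·VQQVQVQQVQQVQ.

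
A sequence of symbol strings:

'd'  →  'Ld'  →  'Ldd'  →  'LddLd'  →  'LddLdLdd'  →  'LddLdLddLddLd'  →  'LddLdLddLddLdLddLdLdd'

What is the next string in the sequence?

LddLdLddLddLdLddLdLddLddLdLddLddLd

Each term (from the third on) is the previous term followed by the one before it: term 3 = Ld·d = Ldd.
The next term joins LddLdLddLddLdLddLdLdd and LddLdLddLddLd.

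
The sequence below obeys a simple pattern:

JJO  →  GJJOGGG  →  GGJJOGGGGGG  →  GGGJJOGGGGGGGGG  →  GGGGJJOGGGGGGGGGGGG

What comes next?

Every step adds G to the front and GGG to the end of the previous string.
Applying this once more to GGGGJJOGGGGGGGGGGGG:

GGGGGJJOGGGGGGGGGGGGGGG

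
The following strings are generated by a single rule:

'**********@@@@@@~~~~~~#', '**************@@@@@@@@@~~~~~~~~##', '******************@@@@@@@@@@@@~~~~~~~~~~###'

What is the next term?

**********************@@@@@@@@@@@@@@@~~~~~~~~~~~~####

Term n consists of 4n+2 *'s, followed by 3n @'s, followed by 2n+2 ~'s, followed by n-1 #'s, where the shown terms are n = 2, 3, 4.
At n = 5 the blocks have lengths 22, 15, 12, 4.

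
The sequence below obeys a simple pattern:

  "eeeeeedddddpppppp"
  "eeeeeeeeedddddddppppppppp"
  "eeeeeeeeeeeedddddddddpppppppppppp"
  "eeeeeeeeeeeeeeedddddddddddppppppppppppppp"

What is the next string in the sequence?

The n-th term is 3n e's then 2n+1 d's then 3n p's, where the shown terms are n = 2, 3, 4, 5.
For the next term, n = 6, so the run lengths are 18, 13, 18.

eeeeeeeeeeeeeeeeeedddddddddddddpppppppppppppppppp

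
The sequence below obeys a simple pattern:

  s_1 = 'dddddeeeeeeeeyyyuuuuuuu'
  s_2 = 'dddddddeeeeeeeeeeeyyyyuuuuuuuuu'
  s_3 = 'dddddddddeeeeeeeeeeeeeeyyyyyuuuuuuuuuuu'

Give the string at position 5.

dddddddddddddeeeeeeeeeeeeeeeeeeeeyyyyyyyuuuuuuuuuuuuuuu

Term n consists of 2n-1 d's, followed by 3n-1 e's, followed by n y's, followed by 2n+1 u's, where the shown terms are n = 3, 4, 5.
At n = 7 the blocks have lengths 13, 20, 7, 15.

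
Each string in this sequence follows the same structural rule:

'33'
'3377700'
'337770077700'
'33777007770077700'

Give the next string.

Each term is the previous one with 77700 appended.
So the next term is 33777007770077700·77700.

3377700777007770077700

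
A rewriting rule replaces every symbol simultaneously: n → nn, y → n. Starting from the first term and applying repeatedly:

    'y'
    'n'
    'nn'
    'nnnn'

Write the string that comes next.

Rewriting each symbol of nnnn: n→nn, n→nn, n→nn, n→nn, which concatenates to nn nn nn nn.

nnnnnnnn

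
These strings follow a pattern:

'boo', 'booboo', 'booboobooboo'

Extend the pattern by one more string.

booboobooboobooboobooboo

Every step duplicates the string.
So the next term is two copies of booboobooboo.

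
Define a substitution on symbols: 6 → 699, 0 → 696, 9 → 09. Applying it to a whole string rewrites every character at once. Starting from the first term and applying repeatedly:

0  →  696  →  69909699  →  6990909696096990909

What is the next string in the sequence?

Rewriting the 19 symbols of 6990909696096990909 one by one yields 699 09 09 696 09 696 09 699 09 699 696 09 699 09 09 696 09 696 09; concatenated:

69909096960969609699096996960969909096960969609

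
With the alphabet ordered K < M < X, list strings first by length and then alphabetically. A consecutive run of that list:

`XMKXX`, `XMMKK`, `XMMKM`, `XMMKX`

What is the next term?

Treat XMMKX as a base-3 numeral over the given alphabet and add one, carrying through any trailing X's.

XMMMK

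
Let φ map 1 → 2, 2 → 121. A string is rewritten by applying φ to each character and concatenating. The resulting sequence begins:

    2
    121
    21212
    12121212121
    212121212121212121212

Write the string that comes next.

Rewriting the 21 symbols of 212121212121212121212 one by one yields 121 2 121 2 121 2 121 2 121 2 121 2 121 2 121 2 121 2 121 2 121; concatenated:

1212121212121212121212121212121212121212121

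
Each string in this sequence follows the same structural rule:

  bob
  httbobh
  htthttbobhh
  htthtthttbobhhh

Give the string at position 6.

htthtthtthtthttbobhhhhh

Every step adds htt to the front and h to the end of the previous string.
From htthtthttbobhhh, 2 further steps: htthtthttbobhhh → htthtthtthttbobhhhh → (answer).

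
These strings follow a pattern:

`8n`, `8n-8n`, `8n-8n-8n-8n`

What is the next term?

Each string is two copies of the previous one joined by '-'.
So the next term is two copies of 8n-8n-8n-8n with '-' between the halves.

8n-8n-8n-8n-8n-8n-8n-8n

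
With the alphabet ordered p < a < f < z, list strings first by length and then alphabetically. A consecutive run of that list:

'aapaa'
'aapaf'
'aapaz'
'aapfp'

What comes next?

aapfa

Treat aapfp as a base-4 numeral over the given alphabet and add one, carrying through any trailing z's.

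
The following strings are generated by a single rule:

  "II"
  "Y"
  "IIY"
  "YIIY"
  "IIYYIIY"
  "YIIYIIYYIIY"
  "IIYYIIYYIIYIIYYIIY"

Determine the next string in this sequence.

This is a Fibonacci-style word recurrence s(k) = s(k−2)·s(k−1): e.g. II·Y = IIY.
So term 8 is YIIYIIYYIIY·IIYYIIYYIIYIIYYIIY.

YIIYIIYYIIYIIYYIIYYIIYIIYYIIY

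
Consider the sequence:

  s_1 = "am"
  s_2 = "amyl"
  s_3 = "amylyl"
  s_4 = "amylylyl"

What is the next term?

Each term is the previous one with yl appended.
Applying this once more to amylylyl:

amylylylyl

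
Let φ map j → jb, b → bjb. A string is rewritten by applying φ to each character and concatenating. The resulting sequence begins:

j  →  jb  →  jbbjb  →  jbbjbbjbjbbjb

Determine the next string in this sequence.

jbbjbbjbjbbjbbjbjbbjbjbbjbbjbjbbjb

φ(jbbjbbjbjbbjb) expands symbol-by-symbol to jb bjb bjb jb bjb bjb jb bjb jb bjb bjb jb bjb; joining the 13 pieces gives the next term.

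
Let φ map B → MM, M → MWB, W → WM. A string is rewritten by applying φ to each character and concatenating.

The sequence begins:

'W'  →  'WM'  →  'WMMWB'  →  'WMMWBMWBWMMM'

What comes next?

WMMWBMWBWMMMMWBWMMMWMMWBMWBMWB

Rewriting each symbol of WMMWBMWBWMMM: W→WM, M→MWB, M→MWB, W→WM, B→MM, M→MWB, W→WM, B→MM, W→WM, M→MWB, M→MWB, M→MWB, which concatenates to WM MWB MWB WM MM MWB WM MM WM MWB MWB MWB.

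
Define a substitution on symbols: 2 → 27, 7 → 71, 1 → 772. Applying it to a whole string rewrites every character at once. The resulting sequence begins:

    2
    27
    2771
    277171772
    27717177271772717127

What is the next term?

Applying the rule to each of the 20 symbols of 27717177271772717127 gives the pieces 27 71 71 772 71 772 71 71 27 71 772 71 71 27 71 772 71 772 27 71, which concatenate to the answer.

277171772717727171277177271712771772717722771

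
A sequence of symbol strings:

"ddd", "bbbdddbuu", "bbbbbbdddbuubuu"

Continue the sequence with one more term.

bbbbbbbbbdddbuubuubuu

Each term wraps the previous one in bbb on the left and buu on the right.
So the next term is bbb·bbbbbbdddbuubuu·buu.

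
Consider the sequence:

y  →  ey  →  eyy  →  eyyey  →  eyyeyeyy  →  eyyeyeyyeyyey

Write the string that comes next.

From term 3 onward, concatenate the last term with the second-to-last: ey·y = eyy, eyy·ey = eyyey, …
The next term joins eyyeyeyyeyyey and eyyeyeyy.

eyyeyeyyeyyeyeyyeyeyy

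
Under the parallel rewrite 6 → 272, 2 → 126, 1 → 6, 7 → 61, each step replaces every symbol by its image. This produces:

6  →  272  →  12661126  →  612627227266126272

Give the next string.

Replace each of the 18 characters of 612627227266126272 in place — 272 6 126 272 126 61 126 126 61 126 272 272 6 126 272 126 61 126 — and concatenate.

27261262721266112612661126272272612627212661126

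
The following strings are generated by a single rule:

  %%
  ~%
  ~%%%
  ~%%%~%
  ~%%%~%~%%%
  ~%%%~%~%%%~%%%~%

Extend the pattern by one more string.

This is a Fibonacci-style word recurrence s(k) = s(k−1)·s(k−2): e.g. ~%·%% = ~%%%.
Continuing: ~%%%~%~%%%~%%%~% · ~%%%~%~%%% gives term 7.

~%%%~%~%%%~%%%~%~%%%~%~%%%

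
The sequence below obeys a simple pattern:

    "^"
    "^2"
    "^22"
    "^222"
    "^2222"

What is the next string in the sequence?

^22222

Each term is the previous one with 2 appended.
So the next term is ^2222·2.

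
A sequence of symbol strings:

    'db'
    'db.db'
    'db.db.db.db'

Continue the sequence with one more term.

db.db.db.db.db.db.db.db

s(k+1) = s(k)·.·s(k) — each term doubles the last with '.' between the halves.
One more doubling of db.db.db.db gives the answer.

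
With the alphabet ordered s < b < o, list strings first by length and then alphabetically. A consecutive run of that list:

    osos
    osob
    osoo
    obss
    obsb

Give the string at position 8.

Stepping forward 3 times from obsb: obsb → obso → obbs, then the target.

obbb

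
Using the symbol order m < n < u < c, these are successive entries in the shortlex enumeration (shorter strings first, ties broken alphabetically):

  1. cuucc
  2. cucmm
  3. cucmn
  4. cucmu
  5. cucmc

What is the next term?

Find the rightmost character of cucmc below c, bump it to the next letter, and reset everything to its right to m.

cucnm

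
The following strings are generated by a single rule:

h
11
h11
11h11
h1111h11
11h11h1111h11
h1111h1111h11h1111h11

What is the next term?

11h11h1111h11h1111h1111h11h1111h11

Each term (from the third on) is the two preceding terms concatenated in order: term 3 = h·11 = h11.
So term 8 is 11h11h1111h11·h1111h1111h11h1111h11.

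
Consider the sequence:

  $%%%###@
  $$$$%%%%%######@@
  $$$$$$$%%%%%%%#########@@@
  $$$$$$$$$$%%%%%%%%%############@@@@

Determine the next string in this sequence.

$$$$$$$$$$$$$%%%%%%%%%%%###############@@@@@

Reading off run lengths: $ runs 1, 4, 7, 10; % runs 3, 5, 7, 9; # runs 3, 6, 9, 12; @ runs 1, 2, 3, 4 — each is linear in n (n = 1, 2, …).
Setting n = 5 gives 13, 11, 15, 5 characters in each block.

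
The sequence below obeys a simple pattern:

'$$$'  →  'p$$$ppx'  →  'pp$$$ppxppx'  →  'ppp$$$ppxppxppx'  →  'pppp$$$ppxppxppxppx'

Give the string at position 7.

s(k+1) = p·s(k)·ppx, so each term gains p as a prefix and ppx as a suffix.
From pppp$$$ppxppxppxppx, 2 further steps: pppp$$$ppxppxppxppx → ppppp$$$ppxppxppxppxppx → (answer).

pppppp$$$ppxppxppxppxppxppx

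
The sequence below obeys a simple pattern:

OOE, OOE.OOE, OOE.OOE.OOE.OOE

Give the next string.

OOE.OOE.OOE.OOE.OOE.OOE.OOE.OOE

Each string is two copies of the previous one joined by '.'.
One more doubling of OOE.OOE.OOE.OOE gives the answer.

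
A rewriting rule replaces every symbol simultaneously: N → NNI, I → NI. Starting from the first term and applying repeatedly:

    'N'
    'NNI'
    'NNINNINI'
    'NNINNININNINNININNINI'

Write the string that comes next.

Rewriting the 21 symbols of NNINNININNINNININNINI one by one yields NNI NNI NI NNI NNI NI NNI NI NNI NNI NI NNI NNI NI NNI NI NNI NNI NI NNI NI; concatenated:

NNINNININNINNININNININNINNININNINNININNININNINNININNINI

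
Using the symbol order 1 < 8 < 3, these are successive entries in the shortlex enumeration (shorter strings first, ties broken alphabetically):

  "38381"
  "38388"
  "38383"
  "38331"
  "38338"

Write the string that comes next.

Find the rightmost character of 38338 below 3, bump it to the next letter, and reset everything to its right to 1.

38333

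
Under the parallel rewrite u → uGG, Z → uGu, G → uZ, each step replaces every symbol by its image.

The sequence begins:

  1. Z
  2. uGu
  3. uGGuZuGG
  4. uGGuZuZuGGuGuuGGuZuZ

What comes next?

Replace each of the 20 characters of uGGuZuZuGGuGuuGGuZuZ in place — uGG uZ uZ uGG uGu uGG uGu uGG uZ uZ uGG uZ uGG uGG uZ uZ uGG uGu uGG uGu — and concatenate.

uGGuZuZuGGuGuuGGuGuuGGuZuZuGGuZuGGuGGuZuZuGGuGuuGGuGu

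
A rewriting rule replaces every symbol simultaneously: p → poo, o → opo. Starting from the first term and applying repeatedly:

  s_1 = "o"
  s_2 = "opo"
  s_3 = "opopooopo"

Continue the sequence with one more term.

Rewriting each symbol of opopooopo: o→opo, p→poo, o→opo, p→poo, o→opo, o→opo, o→opo, p→poo, o→opo, which concatenates to opo poo opo poo opo opo opo poo opo.

opopooopopooopoopoopopooopo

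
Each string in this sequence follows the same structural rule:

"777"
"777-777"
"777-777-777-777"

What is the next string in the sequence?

777-777-777-777-777-777-777-777

Every step duplicates the string with '-' between the halves.
One more doubling of 777-777-777-777 gives the answer.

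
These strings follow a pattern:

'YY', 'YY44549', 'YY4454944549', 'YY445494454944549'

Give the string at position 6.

The strings grow by a fixed suffix 44549 each time.
From YY445494454944549, 2 further steps: YY445494454944549 → YY44549445494454944549 → (answer).

YY4454944549445494454944549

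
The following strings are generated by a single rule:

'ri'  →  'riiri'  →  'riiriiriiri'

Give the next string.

Each string is two copies of the previous one joined by 'i'.
Doubling riiriiriiri with 'i' between the halves:

riiriiriiriiriiriiriiri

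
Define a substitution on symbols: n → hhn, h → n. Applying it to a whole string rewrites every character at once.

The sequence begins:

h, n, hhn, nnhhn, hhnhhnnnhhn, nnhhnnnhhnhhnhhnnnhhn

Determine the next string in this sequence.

Applying the rule to each of the 21 symbols of nnhhnnnhhnhhnhhnnnhhn gives the pieces hhn hhn n n hhn hhn hhn n n hhn n n hhn n n hhn hhn hhn n n hhn, which concatenate to the answer.

hhnhhnnnhhnhhnhhnnnhhnnnhhnnnhhnhhnhhnnnhhn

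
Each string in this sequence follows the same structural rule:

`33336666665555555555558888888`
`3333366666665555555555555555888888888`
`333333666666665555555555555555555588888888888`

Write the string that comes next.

33333336666666665555555555555555555555558888888888888

Each string has the form 3^{n+1} 6^{n+3} 5^{4n} 8^{2n+1}, where the shown terms are n = 3, 4, 5.
At n = 6 the blocks have lengths 7, 9, 24, 13.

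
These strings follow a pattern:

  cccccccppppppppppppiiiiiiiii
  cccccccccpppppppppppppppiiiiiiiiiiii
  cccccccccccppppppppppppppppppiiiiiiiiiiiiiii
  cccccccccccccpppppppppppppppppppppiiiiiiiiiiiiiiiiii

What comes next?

Each string has the form c^{2n+1} p^{3n+3} i^{3n}, where the shown terms are n = 3, 4, 5, 6.
Setting n = 7 gives 15, 24, 21 characters in each block.

cccccccccccccccppppppppppppppppppppppppiiiiiiiiiiiiiiiiiiiii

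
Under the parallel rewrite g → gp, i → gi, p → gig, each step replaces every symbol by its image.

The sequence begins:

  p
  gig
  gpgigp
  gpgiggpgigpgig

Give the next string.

gpgiggpgigpgpgiggpgigpgiggpgigp

φ(gpgiggpgigpgig) expands symbol-by-symbol to gp gig gp gi gp gp gig gp gi gp gig gp gi gp; joining the 14 pieces gives the next term.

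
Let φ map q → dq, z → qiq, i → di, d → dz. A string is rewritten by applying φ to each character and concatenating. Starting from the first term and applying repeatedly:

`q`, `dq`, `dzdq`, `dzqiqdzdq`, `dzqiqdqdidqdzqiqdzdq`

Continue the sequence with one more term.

φ(dzqiqdqdidqdzqiqdzdq) expands symbol-by-symbol to dz qiq dq di dq dz dq dz di dz dq dz qiq dq di dq dz qiq dz dq; joining the 20 pieces gives the next term.

dzqiqdqdidqdzdqdzdidzdqdzqiqdqdidqdzqiqdzdq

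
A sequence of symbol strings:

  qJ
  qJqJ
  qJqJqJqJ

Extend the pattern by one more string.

Each string is two copies of the previous one concatenated.
Doubling qJqJqJqJ:

qJqJqJqJqJqJqJqJ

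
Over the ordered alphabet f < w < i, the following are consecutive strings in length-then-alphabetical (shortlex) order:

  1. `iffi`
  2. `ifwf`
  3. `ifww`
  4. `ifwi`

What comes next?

Treat ifwi as a base-3 numeral over the given alphabet and add one, carrying through any trailing i's.

ifif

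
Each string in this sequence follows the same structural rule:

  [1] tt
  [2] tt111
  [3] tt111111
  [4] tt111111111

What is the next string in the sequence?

Each term is the previous one with 111 appended.
Applying this once more to tt111111111:

tt111111111111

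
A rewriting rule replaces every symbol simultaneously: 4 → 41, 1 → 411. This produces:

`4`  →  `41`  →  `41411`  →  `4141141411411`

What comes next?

Rewriting the 13 symbols of 4141141411411 one by one yields 41 411 41 411 411 41 411 41 411 411 41 411 411; concatenated:

4141141411411414114141141141411411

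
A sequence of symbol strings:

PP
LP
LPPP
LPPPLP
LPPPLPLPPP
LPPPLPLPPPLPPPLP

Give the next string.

LPPPLPLPPPLPPPLPLPPPLPLPPP

From term 3 onward, concatenate the last term with the second-to-last: LP·PP = LPPP, LPPP·LP = LPPPLP, …
So term 7 is LPPPLPLPPPLPPPLP·LPPPLPLPPP.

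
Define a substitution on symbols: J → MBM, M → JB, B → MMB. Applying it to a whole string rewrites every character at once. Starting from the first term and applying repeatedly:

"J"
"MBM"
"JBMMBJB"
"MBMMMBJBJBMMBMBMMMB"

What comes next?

JBMMBJBJBJBMMBMBMMMBMBMMMBJBJBMMBJBMMBJBJBJBMMB

Replace each of the 19 characters of MBMMMBJBJBMMBMBMMMB in place — JB MMB JB JB JB MMB MBM MMB MBM MMB JB JB MMB JB MMB JB JB JB MMB — and concatenate.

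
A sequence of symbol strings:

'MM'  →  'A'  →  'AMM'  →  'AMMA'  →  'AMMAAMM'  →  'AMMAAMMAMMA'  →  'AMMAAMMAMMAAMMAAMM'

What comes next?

Each term (from the third on) is the previous term followed by the one before it: term 3 = A·MM = AMM.
So term 8 is AMMAAMMAMMAAMMAAMM·AMMAAMMAMMA.

AMMAAMMAMMAAMMAAMMAMMAAMMAMMA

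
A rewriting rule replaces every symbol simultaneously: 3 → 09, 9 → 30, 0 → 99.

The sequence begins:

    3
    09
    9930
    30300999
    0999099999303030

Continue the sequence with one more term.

φ(0999099999303030) expands symbol-by-symbol to 99 30 30 30 99 30 30 30 30 30 09 99 09 99 09 99; joining the 16 pieces gives the next term.

99303030993030303030099909990999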